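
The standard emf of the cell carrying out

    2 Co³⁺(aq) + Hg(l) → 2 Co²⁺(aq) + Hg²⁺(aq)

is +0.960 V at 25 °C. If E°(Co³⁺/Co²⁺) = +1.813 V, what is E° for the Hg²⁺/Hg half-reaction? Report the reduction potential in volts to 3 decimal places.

In the reaction as written the Co³⁺/Co²⁺ couple is reduced (cathode) and Hg²⁺/Hg is oxidized (anode), so E°cell = E°(Co³⁺/Co²⁺) − E°(Hg²⁺/Hg).
E°(Hg²⁺/Hg) = E°(cathode) − E°cell = +1.813 − (+0.960) = +0.853 V.

+0.853 V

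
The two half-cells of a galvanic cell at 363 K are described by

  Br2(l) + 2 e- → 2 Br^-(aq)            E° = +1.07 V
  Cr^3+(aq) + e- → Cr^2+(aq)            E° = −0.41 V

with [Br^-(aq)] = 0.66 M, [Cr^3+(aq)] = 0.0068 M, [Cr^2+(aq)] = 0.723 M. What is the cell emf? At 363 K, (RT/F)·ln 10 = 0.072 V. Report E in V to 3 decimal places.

Since E°(Br₂/Br⁻) > E°(Cr³⁺/Cr²⁺), Br₂/Br⁻ serves as the cathode.
E°cell = E°cat − E°an = +1.07 − (−0.41) = +1.48 V; n = 2.
The balanced reaction is Br2(l) + 2 Cr^2+(aq) → 2 Br^-(aq) + 2 Cr^3+(aq), so Q = ([Br^-(aq)]^2·[Cr^3+(aq)]^2) / [Cr^2+(aq)]^2 = 3.85×10^−5 and log Q = −4.414.
Applying E = E° − (RT ln10/nF)·log Q gives +1.48 − (0.072/2)(−4.414) = +1.639 V.

+1.639 V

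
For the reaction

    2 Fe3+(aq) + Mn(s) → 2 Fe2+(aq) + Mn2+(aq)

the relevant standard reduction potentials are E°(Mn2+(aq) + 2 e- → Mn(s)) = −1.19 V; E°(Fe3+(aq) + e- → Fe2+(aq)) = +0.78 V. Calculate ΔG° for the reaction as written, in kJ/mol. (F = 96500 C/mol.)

In the reaction as written Fe3+(aq) is reduced, so the Fe³⁺/Fe²⁺ couple is the cathode and Mn²⁺/Mn is the anode.
E°cell = +0.78 − (−1.19) = +1.97 V; balancing electrons gives n = 2.
ΔG° = −nFE°cell = −(2)(96500)(+1.97) J/mol = −380 kJ/mol.

−380 kJ/mol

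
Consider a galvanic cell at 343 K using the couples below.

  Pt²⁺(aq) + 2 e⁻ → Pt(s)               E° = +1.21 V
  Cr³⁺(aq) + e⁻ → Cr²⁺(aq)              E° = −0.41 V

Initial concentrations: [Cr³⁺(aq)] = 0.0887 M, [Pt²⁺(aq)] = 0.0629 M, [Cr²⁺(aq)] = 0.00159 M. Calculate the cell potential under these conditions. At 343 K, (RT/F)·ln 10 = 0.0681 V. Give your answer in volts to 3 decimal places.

Since E°(Pt²⁺/Pt) > E°(Cr³⁺/Cr²⁺), Pt²⁺/Pt serves as the cathode.
The standard potential is +1.21 − (−0.41) = +1.62 V and the balanced reaction transfers n = 2 electrons.
For the overall reaction Pt²⁺(aq) + 2 Cr²⁺(aq) → Pt(s) + 2 Cr³⁺(aq), Q = [Cr³⁺(aq)]^2 / ([Pt²⁺(aq)]·[Cr²⁺(aq)]^2) = 4.95×10^4, giving log Q = 4.694.
By the Nernst equation, E = +1.62 − (0.0681/2)·(4.694) = +1.460 V.

+1.460 V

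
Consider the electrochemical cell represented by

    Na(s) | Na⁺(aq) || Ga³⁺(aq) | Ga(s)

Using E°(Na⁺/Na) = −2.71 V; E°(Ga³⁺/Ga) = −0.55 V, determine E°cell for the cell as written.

+2.16 V

By convention the left-hand electrode in cell notation is the anode (oxidation) and the right-hand electrode is the cathode (reduction).
E°cell = E°(right) − E°(left) = −0.55 − (−2.71) = +2.16 V.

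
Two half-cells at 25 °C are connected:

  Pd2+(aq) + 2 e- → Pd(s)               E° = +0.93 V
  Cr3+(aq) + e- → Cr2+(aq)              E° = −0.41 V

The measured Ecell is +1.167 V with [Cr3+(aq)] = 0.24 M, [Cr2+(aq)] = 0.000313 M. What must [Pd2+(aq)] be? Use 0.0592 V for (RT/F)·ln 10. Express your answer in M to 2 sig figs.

Pd²⁺/Pd is the cathode (higher E°); E°cell = +0.93 − (−0.41) = +1.34 V with n = 2.
Rearranging E = E° − (0.0592/n)·log Q gives log Q = 2(+1.34 − (+1.167))/0.0592 = 5.845.
For Pd2+(aq) + 2 Cr2+(aq) → Pd(s) + 2 Cr3+(aq), the reaction quotient is Q = [Cr3+(aq)]^2 / ([Pd2+(aq)]·[Cr2+(aq)]^2).
Substituting the known concentrations and solving, log [Pd2+(aq)] = −0.076 and [Pd2+(aq)] = 0.84 M.

0.84 M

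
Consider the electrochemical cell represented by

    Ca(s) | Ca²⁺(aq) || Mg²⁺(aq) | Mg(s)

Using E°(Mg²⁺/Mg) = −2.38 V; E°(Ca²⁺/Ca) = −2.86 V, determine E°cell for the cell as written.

+0.48 V

By convention the left-hand electrode in cell notation is the anode (oxidation) and the right-hand electrode is the cathode (reduction).
E°cell = E°(right) − E°(left) = −2.38 − (−2.86) = +0.48 V.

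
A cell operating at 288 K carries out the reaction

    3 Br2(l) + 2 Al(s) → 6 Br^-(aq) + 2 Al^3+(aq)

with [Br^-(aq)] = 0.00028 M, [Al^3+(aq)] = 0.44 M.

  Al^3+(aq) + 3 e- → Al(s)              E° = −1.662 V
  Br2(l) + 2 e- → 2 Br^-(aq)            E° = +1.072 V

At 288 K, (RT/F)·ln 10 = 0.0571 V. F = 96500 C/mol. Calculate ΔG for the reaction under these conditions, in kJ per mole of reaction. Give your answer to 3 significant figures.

−1700 kJ/mol

The standard cell potential is +1.072 − (−1.662) = +2.734 V, with n = 6 electrons in the balanced equation.
Here Q = [Br^-(aq)]^6·[Al^3+(aq)]^2 = 9.33×10^−23 (log Q = −22.030), giving E = +2.734 − (0.0571/6)·(−22.030) = +2.9437 V.
Finally ΔG = −nFE = −(6)(96500 C/mol)(+2.9437 V) = −1700 kJ/mol.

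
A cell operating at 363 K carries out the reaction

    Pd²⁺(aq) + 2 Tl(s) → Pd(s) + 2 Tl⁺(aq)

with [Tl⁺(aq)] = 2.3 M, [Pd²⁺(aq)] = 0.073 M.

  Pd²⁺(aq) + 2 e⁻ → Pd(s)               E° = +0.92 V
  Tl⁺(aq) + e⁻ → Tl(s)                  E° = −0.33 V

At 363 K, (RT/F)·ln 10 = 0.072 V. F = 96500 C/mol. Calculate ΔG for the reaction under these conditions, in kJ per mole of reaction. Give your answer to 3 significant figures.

The standard cell potential is +0.92 − (−0.33) = +1.25 V, with n = 2 electrons in the balanced equation.
Q = [Tl⁺(aq)]^2 / [Pd²⁺(aq)] = 72.5, so log Q = 1.860 and E = +1.25 − (0.072/2)(1.860) = +1.1830 V.
Finally ΔG = −nFE = −(2)(96500 C/mol)(+1.1830 V) = −228 kJ/mol.

−228 kJ/mol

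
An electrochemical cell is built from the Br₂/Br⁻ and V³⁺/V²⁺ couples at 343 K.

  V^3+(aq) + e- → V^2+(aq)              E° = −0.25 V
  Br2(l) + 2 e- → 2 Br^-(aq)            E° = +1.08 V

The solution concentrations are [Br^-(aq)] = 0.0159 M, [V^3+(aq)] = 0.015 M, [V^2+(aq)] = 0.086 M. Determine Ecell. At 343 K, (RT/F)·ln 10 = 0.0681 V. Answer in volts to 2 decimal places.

The Br₂/Br⁻ couple has the more positive E°, so it is the cathode; V³⁺/V²⁺ is the anode.
E°cell = +1.08 − (−0.25) = +1.33 V, with n = 2 electrons transferred.
For the overall reaction Br2(l) + 2 V^2+(aq) → 2 Br^-(aq) + 2 V^3+(aq), Q = ([Br^-(aq)]^2·[V^3+(aq)]^2) / [V^2+(aq)]^2 = 7.69×10^−6, giving log Q = −5.114.
E = E° − (0.0681/n)·log Q = +1.33 − (0.0681/2)(−5.114) = +1.50 V.

+1.50 V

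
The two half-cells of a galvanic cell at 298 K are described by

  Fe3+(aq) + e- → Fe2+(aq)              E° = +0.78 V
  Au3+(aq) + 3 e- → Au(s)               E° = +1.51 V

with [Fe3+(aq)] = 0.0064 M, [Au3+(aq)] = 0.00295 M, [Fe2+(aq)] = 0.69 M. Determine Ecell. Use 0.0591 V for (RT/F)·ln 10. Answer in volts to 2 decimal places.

+0.80 V

Au³⁺/Au is reduced (cathode, E° = +1.51 V) and Fe³⁺/Fe²⁺ is oxidized (anode).
E°cell = E°cat − E°an = +1.51 − (+0.78) = +0.73 V; n = 3.
The balanced reaction is Au3+(aq) + 3 Fe2+(aq) → Au(s) + 3 Fe3+(aq), so Q = [Fe3+(aq)]^3 / ([Au3+(aq)]·[Fe2+(aq)]^3) = 0.000271 and log Q = −3.568.
E = E° − (0.0591/n)·log Q = +0.73 − (0.0591/3)(−3.568) = +0.80 V.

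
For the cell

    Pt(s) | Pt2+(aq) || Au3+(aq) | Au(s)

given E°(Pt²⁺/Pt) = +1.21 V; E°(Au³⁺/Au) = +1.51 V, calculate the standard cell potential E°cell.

+0.30 V

By convention the left-hand electrode in cell notation is the anode (oxidation) and the right-hand electrode is the cathode (reduction).
E°cell = E°(right) − E°(left) = +1.51 − (+1.21) = +0.30 V.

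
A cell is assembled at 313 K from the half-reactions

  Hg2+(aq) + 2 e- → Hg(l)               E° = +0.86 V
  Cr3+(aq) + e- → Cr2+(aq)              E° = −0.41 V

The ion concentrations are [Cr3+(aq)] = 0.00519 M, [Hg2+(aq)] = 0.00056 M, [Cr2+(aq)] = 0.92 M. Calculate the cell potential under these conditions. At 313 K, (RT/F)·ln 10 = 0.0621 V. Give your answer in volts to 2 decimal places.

The Hg²⁺/Hg couple has the more positive E°, so it is the cathode; Cr³⁺/Cr²⁺ is the anode.
The standard potential is +0.86 − (−0.41) = +1.27 V and the balanced reaction transfers n = 2 electrons.
For the overall reaction Hg2+(aq) + 2 Cr2+(aq) → Hg(l) + 2 Cr3+(aq), Q = [Cr3+(aq)]^2 / ([Hg2+(aq)]·[Cr2+(aq)]^2) = 0.0568, giving log Q = −1.245.
Applying E = E° − (RT ln10/nF)·log Q gives +1.27 − (0.0621/2)(−1.245) = +1.31 V.

+1.31 V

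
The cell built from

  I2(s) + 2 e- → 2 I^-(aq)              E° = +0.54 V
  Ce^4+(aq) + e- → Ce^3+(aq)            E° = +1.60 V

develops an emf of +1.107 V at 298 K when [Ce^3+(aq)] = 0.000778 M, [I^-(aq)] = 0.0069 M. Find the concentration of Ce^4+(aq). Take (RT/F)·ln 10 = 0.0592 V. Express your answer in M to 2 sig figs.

Ce⁴⁺/Ce³⁺ is the cathode (higher E°); E°cell = +1.60 − (+0.54) = +1.06 V with n = 2.
Since E = E° − (0.0592/n)·log Q, log Q = n(E° − E)/0.0592 = −1.588.
Balancing electrons gives 2 Ce^4+(aq) + 2 I^-(aq) → 2 Ce^3+(aq) + I2(s); thus Q = [Ce^3+(aq)]^2 / ([Ce^4+(aq)]^2·[I^-(aq)]^2).
Substituting the known concentrations and solving, log [Ce^4+(aq)] = −0.154 and [Ce^4+(aq)] = 0.70 M.

0.70 M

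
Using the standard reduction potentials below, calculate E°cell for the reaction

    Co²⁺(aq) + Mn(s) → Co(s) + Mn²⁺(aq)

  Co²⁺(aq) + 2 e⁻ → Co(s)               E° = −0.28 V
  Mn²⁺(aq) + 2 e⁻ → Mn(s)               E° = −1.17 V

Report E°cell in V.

Co²⁺(aq) gains electrons, so the Co²⁺/Co couple is the cathode; the Mn²⁺/Mn couple is the anode.
E°cell = E°(cathode) − E°(anode) = −0.28 − (−1.17) = +0.89 V.
The positive value indicates the reaction is spontaneous as written.

+0.89 V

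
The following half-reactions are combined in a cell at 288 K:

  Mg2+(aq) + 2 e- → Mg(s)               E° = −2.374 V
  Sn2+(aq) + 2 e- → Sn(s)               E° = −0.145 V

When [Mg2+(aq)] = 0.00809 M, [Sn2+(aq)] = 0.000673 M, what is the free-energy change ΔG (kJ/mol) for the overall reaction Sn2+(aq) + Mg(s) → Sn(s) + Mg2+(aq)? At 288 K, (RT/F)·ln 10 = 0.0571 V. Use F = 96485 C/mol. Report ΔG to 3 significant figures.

With Sn²⁺/Sn reduced at the cathode, E°cell = −0.145 − (−2.374) = +2.229 V and n = 2.
Q = [Mg2+(aq)] / [Sn2+(aq)] = 12, so log Q = 1.080 and E = +2.229 − (0.0571/2)(1.080) = +2.1982 V.
Then ΔG = −nFE = −2 × 96485 × +2.1982 J/mol = −424 kJ/mol.

−424 kJ/mol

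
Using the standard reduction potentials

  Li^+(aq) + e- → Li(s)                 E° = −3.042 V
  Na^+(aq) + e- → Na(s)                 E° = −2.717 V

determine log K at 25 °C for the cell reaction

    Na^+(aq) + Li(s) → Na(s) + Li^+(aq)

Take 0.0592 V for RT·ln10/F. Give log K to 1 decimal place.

The Na⁺/Na couple is reduced (cathode); E°cell = −2.717 − (−3.042) = +0.325 V with n = 1.
At equilibrium E = 0, so log K = nE°cell / 0.0592 = (1)(+0.325) / 0.0592 = 5.5.

log K = 5.5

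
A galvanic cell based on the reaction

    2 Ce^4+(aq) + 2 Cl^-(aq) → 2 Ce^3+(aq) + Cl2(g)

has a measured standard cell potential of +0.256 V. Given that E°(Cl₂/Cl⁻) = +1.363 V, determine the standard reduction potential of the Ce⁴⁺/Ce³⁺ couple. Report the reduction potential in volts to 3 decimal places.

+1.619 V

In the reaction as written the Ce⁴⁺/Ce³⁺ couple is reduced (cathode) and Cl₂/Cl⁻ is oxidized (anode), so E°cell = E°(Ce⁴⁺/Ce³⁺) − E°(Cl₂/Cl⁻).
E°(Ce⁴⁺/Ce³⁺) = E°cell + E°(anode) = +0.256 + (+1.363) = +1.619 V.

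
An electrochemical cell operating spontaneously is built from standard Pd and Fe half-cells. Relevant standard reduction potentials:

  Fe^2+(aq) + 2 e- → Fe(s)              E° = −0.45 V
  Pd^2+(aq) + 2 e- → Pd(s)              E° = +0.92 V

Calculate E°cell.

The Pd²⁺/Pd couple has the higher E°, so Pd ion is reduced (cathode) and Fe is oxidized (anode).
E°cell = E°(cathode) − E°(anode) = +0.92 − (−0.45) = +1.37 V.

+1.37 V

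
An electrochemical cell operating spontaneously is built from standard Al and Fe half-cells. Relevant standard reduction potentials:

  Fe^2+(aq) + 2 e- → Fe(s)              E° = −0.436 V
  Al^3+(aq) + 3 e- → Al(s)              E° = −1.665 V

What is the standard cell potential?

+1.229 V

Of the two couples in this cell, the one with the more positive reduction potential is reduced at the cathode: here that is Fe²⁺/Fe (−0.436 V); Al³⁺/Al (−1.665 V) is the anode.
E°cell = E°(cathode) − E°(anode) = −0.436 − (−1.665) = +1.229 V.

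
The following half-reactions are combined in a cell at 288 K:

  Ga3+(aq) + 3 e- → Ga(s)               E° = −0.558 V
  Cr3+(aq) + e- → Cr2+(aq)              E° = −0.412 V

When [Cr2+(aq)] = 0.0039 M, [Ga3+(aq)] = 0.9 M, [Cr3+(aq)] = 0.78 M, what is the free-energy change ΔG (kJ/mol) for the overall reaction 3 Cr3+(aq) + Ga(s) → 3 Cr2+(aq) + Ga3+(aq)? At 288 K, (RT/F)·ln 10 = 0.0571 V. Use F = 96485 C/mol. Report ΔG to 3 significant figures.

E°cell = −0.412 − (−0.558) = +0.146 V; the balanced reaction transfers n = 3 electrons.
Q = ([Cr2+(aq)]^3·[Ga3+(aq)]) / [Cr3+(aq)]^3 = 1.12×10^−7, so log Q = −6.949 and E = +0.146 − (0.0571/3)(−6.949) = +0.2783 V.
ΔG = −nFE = −(3)(96485)(+0.2783) J/mol = −80.6 kJ/mol.

−80.6 kJ/mol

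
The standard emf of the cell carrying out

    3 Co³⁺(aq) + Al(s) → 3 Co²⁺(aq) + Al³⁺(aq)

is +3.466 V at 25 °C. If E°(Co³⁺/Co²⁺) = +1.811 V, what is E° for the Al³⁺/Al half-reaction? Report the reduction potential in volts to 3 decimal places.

−1.655 V

In the reaction as written the Co³⁺/Co²⁺ couple is reduced (cathode) and Al³⁺/Al is oxidized (anode), so E°cell = E°(Co³⁺/Co²⁺) − E°(Al³⁺/Al).
E°(Al³⁺/Al) = E°(cathode) − E°cell = +1.811 − (+3.466) = −1.655 V.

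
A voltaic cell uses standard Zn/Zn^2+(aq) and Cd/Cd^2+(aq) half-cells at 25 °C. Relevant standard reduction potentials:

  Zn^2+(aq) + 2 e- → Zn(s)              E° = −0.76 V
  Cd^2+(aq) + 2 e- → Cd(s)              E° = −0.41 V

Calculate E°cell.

+0.35 V

The Cd²⁺/Cd couple has the higher E°, so Cd ion is reduced (cathode) and Zn is oxidized (anode).
E°cell = E°(cathode) − E°(anode) = −0.41 − (−0.76) = +0.35 V.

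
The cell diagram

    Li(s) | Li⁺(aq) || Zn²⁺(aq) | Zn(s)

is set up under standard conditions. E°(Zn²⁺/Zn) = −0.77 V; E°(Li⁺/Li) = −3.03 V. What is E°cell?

+2.26 V

By convention the left-hand electrode in cell notation is the anode (oxidation) and the right-hand electrode is the cathode (reduction).
E°cell = E°(right) − E°(left) = −0.77 − (−3.03) = +2.26 V.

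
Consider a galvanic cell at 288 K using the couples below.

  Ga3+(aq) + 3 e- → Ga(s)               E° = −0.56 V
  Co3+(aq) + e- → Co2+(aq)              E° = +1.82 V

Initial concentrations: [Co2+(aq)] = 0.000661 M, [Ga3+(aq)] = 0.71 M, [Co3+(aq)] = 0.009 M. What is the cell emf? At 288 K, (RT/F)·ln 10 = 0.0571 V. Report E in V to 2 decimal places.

+2.45 V

Co³⁺/Co²⁺ is reduced (cathode, E° = +1.82 V) and Ga³⁺/Ga is oxidized (anode).
E°cell = +1.82 − (−0.56) = +2.38 V, with n = 3 electrons transferred.
The balanced reaction is 3 Co3+(aq) + Ga(s) → 3 Co2+(aq) + Ga3+(aq), so Q = ([Co2+(aq)]^3·[Ga3+(aq)]) / [Co3+(aq)]^3 = 0.000281 and log Q = −3.551.
By the Nernst equation, E = +2.38 − (0.0571/3)·(−3.551) = +2.45 V.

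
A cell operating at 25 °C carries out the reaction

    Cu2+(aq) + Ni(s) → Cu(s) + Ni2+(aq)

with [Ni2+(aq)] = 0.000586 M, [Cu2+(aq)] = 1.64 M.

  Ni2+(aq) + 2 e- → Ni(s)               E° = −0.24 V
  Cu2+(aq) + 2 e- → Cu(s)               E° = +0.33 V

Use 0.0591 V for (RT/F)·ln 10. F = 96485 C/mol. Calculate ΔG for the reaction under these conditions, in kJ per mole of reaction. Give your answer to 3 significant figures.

−130 kJ/mol

With Cu²⁺/Cu reduced at the cathode, E°cell = +0.33 − (−0.24) = +0.57 V and n = 2.
The reaction quotient is [Ni2+(aq)] / [Cu2+(aq)] = 0.000357; by Nernst, E = +0.57 − (0.0591/2)(−3.447) = +0.6719 V.
Finally ΔG = −nFE = −(2)(96485 C/mol)(+0.6719 V) = −130 kJ/mol.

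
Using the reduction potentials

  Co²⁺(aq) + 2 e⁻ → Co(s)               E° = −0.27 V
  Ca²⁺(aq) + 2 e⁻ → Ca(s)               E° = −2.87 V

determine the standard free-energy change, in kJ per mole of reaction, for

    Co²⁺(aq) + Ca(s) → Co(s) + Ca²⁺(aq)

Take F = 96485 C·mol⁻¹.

In the reaction as written Co²⁺(aq) is reduced, so the Co²⁺/Co couple is the cathode and Ca²⁺/Ca is the anode.
E°cell = −0.27 − (−2.87) = +2.60 V; balancing electrons gives n = 2.
ΔG° = −nFE°cell = −(2)(96485)(+2.60) J/mol = −502 kJ/mol.

−502 kJ/mol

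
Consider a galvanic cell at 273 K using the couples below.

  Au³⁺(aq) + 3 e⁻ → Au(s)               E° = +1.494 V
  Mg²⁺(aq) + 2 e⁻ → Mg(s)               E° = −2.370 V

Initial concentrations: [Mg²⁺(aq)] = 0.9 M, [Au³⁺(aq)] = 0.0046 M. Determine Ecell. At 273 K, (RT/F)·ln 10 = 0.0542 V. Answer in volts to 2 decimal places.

Au³⁺/Au is reduced (cathode, E° = +1.494 V) and Mg²⁺/Mg is oxidized (anode).
The standard potential is +1.494 − (−2.370) = +3.864 V and the balanced reaction transfers n = 6 electrons.
Balancing gives 2 Au³⁺(aq) + 3 Mg(s) → 2 Au(s) + 3 Mg²⁺(aq); hence Q = [Mg²⁺(aq)]^3 / [Au³⁺(aq)]^2 = 3.45×10^4 (log Q = 4.537).
E = E° − (0.0542/n)·log Q = +3.864 − (0.0542/6)(4.537) = +3.82 V.

+3.82 V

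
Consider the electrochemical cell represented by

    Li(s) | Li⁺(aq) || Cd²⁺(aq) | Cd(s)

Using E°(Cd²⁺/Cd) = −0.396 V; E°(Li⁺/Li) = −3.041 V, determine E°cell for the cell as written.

+2.645 V

By convention the left-hand electrode in cell notation is the anode (oxidation) and the right-hand electrode is the cathode (reduction).
E°cell = E°(right) − E°(left) = −0.396 − (−3.041) = +2.645 V.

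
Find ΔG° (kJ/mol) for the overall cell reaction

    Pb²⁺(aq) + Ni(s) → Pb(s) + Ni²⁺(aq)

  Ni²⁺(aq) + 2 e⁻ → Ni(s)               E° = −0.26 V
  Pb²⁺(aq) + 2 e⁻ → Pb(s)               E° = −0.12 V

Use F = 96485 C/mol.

−27.0 kJ/mol

In the reaction as written Pb²⁺(aq) is reduced, so the Pb²⁺/Pb couple is the cathode and Ni²⁺/Ni is the anode.
E°cell = −0.12 − (−0.26) = +0.14 V; balancing electrons gives n = 2.
ΔG° = −nFE°cell = −(2)(96485)(+0.14) J/mol = −27.0 kJ/mol.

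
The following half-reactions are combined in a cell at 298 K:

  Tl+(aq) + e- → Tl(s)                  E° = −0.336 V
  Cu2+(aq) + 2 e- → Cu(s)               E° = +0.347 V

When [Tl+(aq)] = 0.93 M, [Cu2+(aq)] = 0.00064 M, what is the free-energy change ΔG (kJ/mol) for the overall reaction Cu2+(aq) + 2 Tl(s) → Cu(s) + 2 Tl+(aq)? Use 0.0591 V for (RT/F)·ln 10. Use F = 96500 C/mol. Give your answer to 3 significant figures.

−114 kJ/mol

The standard cell potential is +0.347 − (−0.336) = +0.683 V, with n = 2 electrons in the balanced equation.
The reaction quotient is [Tl+(aq)]^2 / [Cu2+(aq)] = 1.35×10^3; by Nernst, E = +0.683 − (0.0591/2)(3.131) = +0.5905 V.
ΔG = −nFE = −(2)(96500)(+0.5905) J/mol = −114 kJ/mol.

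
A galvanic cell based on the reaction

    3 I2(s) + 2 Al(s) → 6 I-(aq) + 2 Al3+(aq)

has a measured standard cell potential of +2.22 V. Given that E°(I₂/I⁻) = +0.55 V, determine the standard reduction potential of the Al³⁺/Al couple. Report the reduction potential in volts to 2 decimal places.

−1.67 V

In the reaction as written the I₂/I⁻ couple is reduced (cathode) and Al³⁺/Al is oxidized (anode), so E°cell = E°(I₂/I⁻) − E°(Al³⁺/Al).
E°(Al³⁺/Al) = E°(cathode) − E°cell = +0.55 − (+2.22) = −1.67 V.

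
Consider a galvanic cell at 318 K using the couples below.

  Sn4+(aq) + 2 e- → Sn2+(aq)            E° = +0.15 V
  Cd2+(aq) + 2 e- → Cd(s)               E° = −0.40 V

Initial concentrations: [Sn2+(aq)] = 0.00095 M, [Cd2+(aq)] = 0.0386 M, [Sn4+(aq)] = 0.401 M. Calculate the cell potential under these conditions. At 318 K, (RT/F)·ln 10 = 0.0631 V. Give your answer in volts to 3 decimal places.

+0.677 V

The Sn⁴⁺/Sn²⁺ couple has the more positive E°, so it is the cathode; Cd²⁺/Cd is the anode.
E°cell = +0.15 − (−0.40) = +0.55 V, with n = 2 electrons transferred.
The balanced reaction is Sn4+(aq) + Cd(s) → Sn2+(aq) + Cd2+(aq), so Q = ([Sn2+(aq)]·[Cd2+(aq)]) / [Sn4+(aq)] = 9.14×10^−5 and log Q = −4.039.
E = E° − (0.0631/n)·log Q = +0.55 − (0.0631/2)(−4.039) = +0.677 V.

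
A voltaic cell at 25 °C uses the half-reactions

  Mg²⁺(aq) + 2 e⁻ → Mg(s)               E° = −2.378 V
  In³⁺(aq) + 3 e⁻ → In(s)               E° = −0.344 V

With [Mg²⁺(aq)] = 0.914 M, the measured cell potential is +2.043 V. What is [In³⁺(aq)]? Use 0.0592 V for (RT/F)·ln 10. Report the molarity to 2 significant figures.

The In³⁺/In couple has the larger reduction potential, so it is the cathode: E°cell = −0.344 − (−2.378) = +2.034 V and n = 6.
Rearranging E = E° − (0.0592/n)·log Q gives log Q = 6(+2.034 − (+2.043))/0.0592 = −0.912.
The balanced reaction is 2 In³⁺(aq) + 3 Mg(s) → 2 In(s) + 3 Mg²⁺(aq), so Q = [Mg²⁺(aq)]^3 / [In³⁺(aq)]^2.
Substituting the known concentrations and solving, log [In³⁺(aq)] = 0.397 and [In³⁺(aq)] = 2.5 M.

2.5 M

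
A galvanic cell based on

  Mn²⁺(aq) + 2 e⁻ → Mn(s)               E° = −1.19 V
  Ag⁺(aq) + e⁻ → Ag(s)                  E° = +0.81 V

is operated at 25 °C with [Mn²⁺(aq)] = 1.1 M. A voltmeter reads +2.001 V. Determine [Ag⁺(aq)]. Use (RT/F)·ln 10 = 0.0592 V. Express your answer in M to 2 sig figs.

Ag⁺/Ag is the cathode (higher E°); E°cell = +0.81 − (−1.19) = +2.00 V with n = 2.
Rearranging E = E° − (0.0592/n)·log Q gives log Q = 2(+2.00 − (+2.001))/0.0592 = −0.034.
Balancing electrons gives 2 Ag⁺(aq) + Mn(s) → 2 Ag(s) + Mn²⁺(aq); thus Q = [Mn²⁺(aq)] / [Ag⁺(aq)]^2.
Isolating [Ag⁺(aq)] in Q = 10^{−0.034} yields log [Ag⁺(aq)] = 0.038, i.e. 1.1 M.

1.1 M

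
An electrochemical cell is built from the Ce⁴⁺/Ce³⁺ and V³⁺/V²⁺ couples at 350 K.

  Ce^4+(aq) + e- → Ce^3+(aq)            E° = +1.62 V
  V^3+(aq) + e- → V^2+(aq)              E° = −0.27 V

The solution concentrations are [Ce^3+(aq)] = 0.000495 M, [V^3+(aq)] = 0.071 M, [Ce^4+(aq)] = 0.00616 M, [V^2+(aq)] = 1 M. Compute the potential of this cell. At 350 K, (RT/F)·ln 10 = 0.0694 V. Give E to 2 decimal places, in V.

Since E°(Ce⁴⁺/Ce³⁺) > E°(V³⁺/V²⁺), Ce⁴⁺/Ce³⁺ serves as the cathode.
E°cell = E°cat − E°an = +1.62 − (−0.27) = +1.89 V; n = 1.
Balancing gives Ce^4+(aq) + V^2+(aq) → Ce^3+(aq) + V^3+(aq); hence Q = ([Ce^3+(aq)]·[V^3+(aq)]) / ([Ce^4+(aq)]·[V^2+(aq)]) = 0.00571 (log Q = −2.244).
E = E° − (0.0694/n)·log Q = +1.89 − (0.0694/1)(−2.244) = +2.05 V.

+2.05 V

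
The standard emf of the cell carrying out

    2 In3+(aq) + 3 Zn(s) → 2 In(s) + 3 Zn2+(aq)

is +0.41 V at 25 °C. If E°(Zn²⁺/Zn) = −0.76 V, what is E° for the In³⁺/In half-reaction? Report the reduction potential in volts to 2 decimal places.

In the reaction as written the In³⁺/In couple is reduced (cathode) and Zn²⁺/Zn is oxidized (anode), so E°cell = E°(In³⁺/In) − E°(Zn²⁺/Zn).
E°(In³⁺/In) = E°cell + E°(anode) = +0.41 + (−0.76) = −0.35 V.

−0.35 V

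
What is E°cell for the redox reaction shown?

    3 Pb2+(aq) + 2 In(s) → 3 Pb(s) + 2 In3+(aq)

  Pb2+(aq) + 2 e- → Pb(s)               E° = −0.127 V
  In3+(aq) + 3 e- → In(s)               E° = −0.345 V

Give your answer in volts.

+0.218 V

Pb2+(aq) gains electrons, so the Pb²⁺/Pb couple is the cathode; the In³⁺/In couple is the anode.
E°cell = E°(cathode) − E°(anode) = −0.127 − (−0.345) = +0.218 V.
The positive value indicates the reaction is spontaneous as written.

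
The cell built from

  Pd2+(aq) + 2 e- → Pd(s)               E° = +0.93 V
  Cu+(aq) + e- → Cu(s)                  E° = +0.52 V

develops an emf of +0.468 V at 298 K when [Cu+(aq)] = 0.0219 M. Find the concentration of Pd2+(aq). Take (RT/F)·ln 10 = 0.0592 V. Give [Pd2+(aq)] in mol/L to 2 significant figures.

With Pd²⁺/Pd at the cathode and Cu⁺/Cu at the anode, E°cell = +0.93 − (+0.52) = +0.41 V (n = 2).
From the Nernst equation, log Q = n(E° − E)/0.0592 = 2·(+0.41 − (+0.468))/0.0592 = −1.959.
For Pd2+(aq) + 2 Cu(s) → Pd(s) + 2 Cu+(aq), the reaction quotient is Q = [Cu+(aq)]^2 / [Pd2+(aq)].
Substituting the known concentrations and solving, log [Pd2+(aq)] = −1.360 and [Pd2+(aq)] = 0.044 M.

0.044 M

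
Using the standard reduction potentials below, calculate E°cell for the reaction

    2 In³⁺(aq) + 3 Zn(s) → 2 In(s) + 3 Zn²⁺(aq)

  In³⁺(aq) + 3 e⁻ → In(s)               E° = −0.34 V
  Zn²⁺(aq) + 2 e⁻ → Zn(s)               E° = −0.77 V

In³⁺(aq) gains electrons, so the In³⁺/In couple is the cathode; the Zn²⁺/Zn couple is the anode.
E°cell = E°(cathode) − E°(anode) = −0.34 − (−0.77) = +0.43 V.

+0.43 V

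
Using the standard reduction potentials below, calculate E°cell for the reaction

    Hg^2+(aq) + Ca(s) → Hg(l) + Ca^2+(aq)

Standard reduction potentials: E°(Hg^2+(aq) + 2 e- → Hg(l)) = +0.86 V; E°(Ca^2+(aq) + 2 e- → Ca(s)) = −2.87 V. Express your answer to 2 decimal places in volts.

+3.73 V

Hg^2+(aq) gains electrons, so the Hg²⁺/Hg couple is the cathode; the Ca²⁺/Ca couple is the anode.
E°cell = E°(cathode) − E°(anode) = +0.86 − (−2.87) = +3.73 V.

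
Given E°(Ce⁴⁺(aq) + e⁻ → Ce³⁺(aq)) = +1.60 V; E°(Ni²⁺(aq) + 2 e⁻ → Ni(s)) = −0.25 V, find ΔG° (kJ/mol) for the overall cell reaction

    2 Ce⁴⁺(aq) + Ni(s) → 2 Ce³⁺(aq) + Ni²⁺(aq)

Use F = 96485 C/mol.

−357 kJ/mol

In the reaction as written Ce⁴⁺(aq) is reduced, so the Ce⁴⁺/Ce³⁺ couple is the cathode and Ni²⁺/Ni is the anode.
E°cell = +1.60 − (−0.25) = +1.85 V; balancing electrons gives n = 2.
ΔG° = −nFE°cell = −(2)(96485)(+1.85) J/mol = −357 kJ/mol.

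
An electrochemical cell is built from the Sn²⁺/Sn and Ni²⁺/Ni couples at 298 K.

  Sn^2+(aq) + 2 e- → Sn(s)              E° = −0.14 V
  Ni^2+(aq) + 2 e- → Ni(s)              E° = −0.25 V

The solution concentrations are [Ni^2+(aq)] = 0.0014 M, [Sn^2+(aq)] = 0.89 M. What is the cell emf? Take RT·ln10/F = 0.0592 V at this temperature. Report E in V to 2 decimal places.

+0.19 V

The Sn²⁺/Sn couple has the more positive E°, so it is the cathode; Ni²⁺/Ni is the anode.
E°cell = E°cat − E°an = −0.14 − (−0.25) = +0.11 V; n = 2.
For the overall reaction Sn^2+(aq) + Ni(s) → Sn(s) + Ni^2+(aq), Q = [Ni^2+(aq)] / [Sn^2+(aq)] = 0.00157, giving log Q = −2.803.
Applying E = E° − (RT ln10/nF)·log Q gives +0.11 − (0.0592/2)(−2.803) = +0.19 V.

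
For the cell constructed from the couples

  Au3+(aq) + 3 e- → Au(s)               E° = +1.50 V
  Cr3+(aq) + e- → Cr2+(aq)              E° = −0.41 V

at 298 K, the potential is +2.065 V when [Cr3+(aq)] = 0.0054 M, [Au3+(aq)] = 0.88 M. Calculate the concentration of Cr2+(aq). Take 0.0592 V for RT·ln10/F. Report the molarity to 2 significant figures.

2.3 M

With Au³⁺/Au at the cathode and Cr³⁺/Cr²⁺ at the anode, E°cell = +1.50 − (−0.41) = +1.91 V (n = 3).
Since E = E° − (0.0592/n)·log Q, log Q = n(E° − E)/0.0592 = −7.855.
The balanced reaction is Au3+(aq) + 3 Cr2+(aq) → Au(s) + 3 Cr3+(aq), so Q = [Cr3+(aq)]^3 / ([Au3+(aq)]·[Cr2+(aq)]^3).
Isolating [Cr2+(aq)] in Q = 10^{−7.855} yields log [Cr2+(aq)] = 0.369, i.e. 2.3 M.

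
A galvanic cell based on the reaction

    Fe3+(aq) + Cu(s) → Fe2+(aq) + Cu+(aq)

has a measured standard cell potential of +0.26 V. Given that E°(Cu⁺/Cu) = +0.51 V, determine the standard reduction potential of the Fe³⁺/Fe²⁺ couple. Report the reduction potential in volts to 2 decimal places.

In the reaction as written the Fe³⁺/Fe²⁺ couple is reduced (cathode) and Cu⁺/Cu is oxidized (anode), so E°cell = E°(Fe³⁺/Fe²⁺) − E°(Cu⁺/Cu).
E°(Fe³⁺/Fe²⁺) = E°cell + E°(anode) = +0.26 + (+0.51) = +0.77 V.

+0.77 V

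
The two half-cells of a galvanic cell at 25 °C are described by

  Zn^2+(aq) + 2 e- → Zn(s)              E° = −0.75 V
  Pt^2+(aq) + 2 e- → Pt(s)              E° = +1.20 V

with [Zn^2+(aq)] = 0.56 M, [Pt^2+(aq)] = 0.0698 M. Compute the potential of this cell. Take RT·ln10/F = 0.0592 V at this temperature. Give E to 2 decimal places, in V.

Pt²⁺/Pt is reduced (cathode, E° = +1.20 V) and Zn²⁺/Zn is oxidized (anode).
E°cell = E°cat − E°an = +1.20 − (−0.75) = +1.95 V; n = 2.
For the overall reaction Pt^2+(aq) + Zn(s) → Pt(s) + Zn^2+(aq), Q = [Zn^2+(aq)] / [Pt^2+(aq)] = 8.02, giving log Q = 0.904.
Applying E = E° − (RT ln10/nF)·log Q gives +1.95 − (0.0592/2)(0.904) = +1.92 V.

+1.92 V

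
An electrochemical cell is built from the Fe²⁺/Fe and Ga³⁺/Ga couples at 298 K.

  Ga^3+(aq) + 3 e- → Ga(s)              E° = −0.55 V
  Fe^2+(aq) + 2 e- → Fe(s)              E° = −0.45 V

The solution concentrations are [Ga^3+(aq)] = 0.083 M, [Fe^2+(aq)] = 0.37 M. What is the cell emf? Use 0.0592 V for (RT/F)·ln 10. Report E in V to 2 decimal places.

+0.11 V

Fe²⁺/Fe is reduced (cathode, E° = −0.45 V) and Ga³⁺/Ga is oxidized (anode).
E°cell = −0.45 − (−0.55) = +0.10 V, with n = 6 electrons transferred.
Balancing gives 3 Fe^2+(aq) + 2 Ga(s) → 3 Fe(s) + 2 Ga^3+(aq); hence Q = [Ga^3+(aq)]^2 / [Fe^2+(aq)]^3 = 0.136 (log Q = −0.866).
E = E° − (0.0592/n)·log Q = +0.10 − (0.0592/6)(−0.866) = +0.11 V.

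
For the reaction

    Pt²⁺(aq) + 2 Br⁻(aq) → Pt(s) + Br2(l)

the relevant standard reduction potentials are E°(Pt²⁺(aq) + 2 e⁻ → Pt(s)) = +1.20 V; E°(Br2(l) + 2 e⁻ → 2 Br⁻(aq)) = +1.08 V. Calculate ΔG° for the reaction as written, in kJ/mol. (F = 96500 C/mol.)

−23.2 kJ/mol

In the reaction as written Pt²⁺(aq) is reduced, so the Pt²⁺/Pt couple is the cathode and Br₂/Br⁻ is the anode.
E°cell = +1.20 − (+1.08) = +0.12 V; balancing electrons gives n = 2.
ΔG° = −nFE°cell = −(2)(96500)(+0.12) J/mol = −23.2 kJ/mol.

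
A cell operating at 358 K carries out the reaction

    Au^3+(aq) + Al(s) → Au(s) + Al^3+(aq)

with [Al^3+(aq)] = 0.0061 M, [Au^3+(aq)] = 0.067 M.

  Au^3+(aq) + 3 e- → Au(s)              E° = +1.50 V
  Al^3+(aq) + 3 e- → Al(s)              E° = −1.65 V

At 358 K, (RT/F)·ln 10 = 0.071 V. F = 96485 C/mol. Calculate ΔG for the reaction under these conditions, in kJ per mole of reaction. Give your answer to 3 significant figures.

E°cell = +1.50 − (−1.65) = +3.15 V; the balanced reaction transfers n = 3 electrons.
Q = [Al^3+(aq)] / [Au^3+(aq)] = 0.091, so log Q = −1.041 and E = +3.15 − (0.071/3)(−1.041) = +3.1746 V.
ΔG = −nFE = −(3)(96485)(+3.1746) J/mol = −919 kJ/mol.

−919 kJ/mol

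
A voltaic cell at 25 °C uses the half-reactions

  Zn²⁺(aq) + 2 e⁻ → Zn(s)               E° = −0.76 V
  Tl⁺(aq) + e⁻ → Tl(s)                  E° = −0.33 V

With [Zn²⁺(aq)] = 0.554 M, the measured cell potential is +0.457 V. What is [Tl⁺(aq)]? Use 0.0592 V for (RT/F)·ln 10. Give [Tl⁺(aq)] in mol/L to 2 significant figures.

With Tl⁺/Tl at the cathode and Zn²⁺/Zn at the anode, E°cell = −0.33 − (−0.76) = +0.43 V (n = 2).
Since E = E° − (0.0592/n)·log Q, log Q = n(E° − E)/0.0592 = −0.912.
Balancing electrons gives 2 Tl⁺(aq) + Zn(s) → 2 Tl(s) + Zn²⁺(aq); thus Q = [Zn²⁺(aq)] / [Tl⁺(aq)]^2.
Solving for the unknown gives log [Tl⁺(aq)] = 0.328, so [Tl⁺(aq)] ≈ 2.1 M.

2.1 M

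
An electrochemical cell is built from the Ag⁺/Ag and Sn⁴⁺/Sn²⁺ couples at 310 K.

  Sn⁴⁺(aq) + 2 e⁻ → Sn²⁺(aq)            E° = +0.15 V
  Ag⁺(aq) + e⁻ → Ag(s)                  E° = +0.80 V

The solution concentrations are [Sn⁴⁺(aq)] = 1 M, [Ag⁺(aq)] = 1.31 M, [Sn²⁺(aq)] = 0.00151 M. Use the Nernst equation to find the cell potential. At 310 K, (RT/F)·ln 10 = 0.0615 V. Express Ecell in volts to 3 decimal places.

Ag⁺/Ag is reduced (cathode, E° = +0.80 V) and Sn⁴⁺/Sn²⁺ is oxidized (anode).
E°cell = E°cat − E°an = +0.80 − (+0.15) = +0.65 V; n = 2.
Balancing gives 2 Ag⁺(aq) + Sn²⁺(aq) → 2 Ag(s) + Sn⁴⁺(aq); hence Q = [Sn⁴⁺(aq)] / ([Ag⁺(aq)]^2·[Sn²⁺(aq)]) = 386 (log Q = 2.586).
E = E° − (0.0615/n)·log Q = +0.65 − (0.0615/2)(2.586) = +0.570 V.

+0.570 V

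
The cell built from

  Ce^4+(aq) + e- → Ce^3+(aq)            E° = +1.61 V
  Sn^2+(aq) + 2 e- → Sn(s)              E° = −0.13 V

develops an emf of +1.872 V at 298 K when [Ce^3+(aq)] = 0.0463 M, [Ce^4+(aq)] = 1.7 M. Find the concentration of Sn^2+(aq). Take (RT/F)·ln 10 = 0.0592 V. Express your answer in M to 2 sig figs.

Ce⁴⁺/Ce³⁺ is the cathode (higher E°); E°cell = +1.61 − (−0.13) = +1.74 V with n = 2.
From the Nernst equation, log Q = n(E° − E)/0.0592 = 2·(+1.74 − (+1.872))/0.0592 = −4.459.
The balanced reaction is 2 Ce^4+(aq) + Sn(s) → 2 Ce^3+(aq) + Sn^2+(aq), so Q = ([Ce^3+(aq)]^2·[Sn^2+(aq)]) / [Ce^4+(aq)]^2.
Substituting the known concentrations and solving, log [Sn^2+(aq)] = −1.329 and [Sn^2+(aq)] = 0.047 M.

0.047 M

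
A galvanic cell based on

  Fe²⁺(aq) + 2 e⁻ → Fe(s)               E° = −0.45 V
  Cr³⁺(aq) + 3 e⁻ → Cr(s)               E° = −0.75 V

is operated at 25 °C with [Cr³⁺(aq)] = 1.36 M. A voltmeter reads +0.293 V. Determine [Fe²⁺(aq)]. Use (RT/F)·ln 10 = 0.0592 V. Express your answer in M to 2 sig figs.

With Fe²⁺/Fe at the cathode and Cr³⁺/Cr at the anode, E°cell = −0.45 − (−0.75) = +0.30 V (n = 6).
Rearranging E = E° − (0.0592/n)·log Q gives log Q = 6(+0.30 − (+0.293))/0.0592 = 0.709.
The balanced reaction is 3 Fe²⁺(aq) + 2 Cr(s) → 3 Fe(s) + 2 Cr³⁺(aq), so Q = [Cr³⁺(aq)]^2 / [Fe²⁺(aq)]^3.
Solving for the unknown gives log [Fe²⁺(aq)] = −0.147, so [Fe²⁺(aq)] ≈ 0.71 M.

0.71 M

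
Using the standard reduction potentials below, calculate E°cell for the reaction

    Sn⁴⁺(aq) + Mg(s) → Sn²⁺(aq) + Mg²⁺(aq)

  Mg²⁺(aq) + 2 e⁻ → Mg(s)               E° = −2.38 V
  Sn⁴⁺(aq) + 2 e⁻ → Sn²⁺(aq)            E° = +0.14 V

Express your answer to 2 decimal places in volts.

+2.52 V

Sn⁴⁺(aq) gains electrons, so the Sn⁴⁺/Sn²⁺ couple is the cathode; the Mg²⁺/Mg couple is the anode.
E°cell = E°(cathode) − E°(anode) = +0.14 − (−2.38) = +2.52 V.
The positive value indicates the reaction is spontaneous as written.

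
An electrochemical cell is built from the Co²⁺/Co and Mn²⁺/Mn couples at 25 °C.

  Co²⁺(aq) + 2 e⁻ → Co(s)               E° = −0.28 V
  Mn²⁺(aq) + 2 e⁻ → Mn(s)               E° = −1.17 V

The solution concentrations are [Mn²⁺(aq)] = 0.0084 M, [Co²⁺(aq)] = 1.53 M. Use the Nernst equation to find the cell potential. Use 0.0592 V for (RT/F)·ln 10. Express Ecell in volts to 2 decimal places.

+0.96 V

The Co²⁺/Co couple has the more positive E°, so it is the cathode; Mn²⁺/Mn is the anode.
The standard potential is −0.28 − (−1.17) = +0.89 V and the balanced reaction transfers n = 2 electrons.
For the overall reaction Co²⁺(aq) + Mn(s) → Co(s) + Mn²⁺(aq), Q = [Mn²⁺(aq)] / [Co²⁺(aq)] = 0.00549, giving log Q = −2.260.
Applying E = E° − (RT ln10/nF)·log Q gives +0.89 − (0.0592/2)(−2.260) = +0.96 V.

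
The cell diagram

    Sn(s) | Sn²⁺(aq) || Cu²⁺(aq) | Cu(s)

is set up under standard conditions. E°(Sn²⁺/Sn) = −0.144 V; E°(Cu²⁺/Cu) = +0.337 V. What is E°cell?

By convention the left-hand electrode in cell notation is the anode (oxidation) and the right-hand electrode is the cathode (reduction).
E°cell = E°(right) − E°(left) = +0.337 − (−0.144) = +0.481 V.

+0.481 V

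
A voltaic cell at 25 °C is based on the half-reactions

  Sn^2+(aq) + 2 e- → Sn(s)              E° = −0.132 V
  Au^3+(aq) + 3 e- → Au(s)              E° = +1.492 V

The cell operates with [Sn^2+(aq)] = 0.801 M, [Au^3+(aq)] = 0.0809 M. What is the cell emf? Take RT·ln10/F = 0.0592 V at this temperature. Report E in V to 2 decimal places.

+1.61 V

Since E°(Au³⁺/Au) > E°(Sn²⁺/Sn), Au³⁺/Au serves as the cathode.
E°cell = E°cat − E°an = +1.492 − (−0.132) = +1.624 V; n = 6.
Balancing gives 2 Au^3+(aq) + 3 Sn(s) → 2 Au(s) + 3 Sn^2+(aq); hence Q = [Sn^2+(aq)]^3 / [Au^3+(aq)]^2 = 78.5 (log Q = 1.895).
By the Nernst equation, E = +1.624 − (0.0592/6)·(1.895) = +1.61 V.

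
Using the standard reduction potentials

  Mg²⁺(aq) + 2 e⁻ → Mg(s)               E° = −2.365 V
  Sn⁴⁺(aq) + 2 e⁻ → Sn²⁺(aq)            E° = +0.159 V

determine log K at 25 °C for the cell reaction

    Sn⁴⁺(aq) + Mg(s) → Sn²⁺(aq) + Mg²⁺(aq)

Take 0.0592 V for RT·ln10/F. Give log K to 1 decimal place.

log K = 85.3

The Sn⁴⁺/Sn²⁺ couple is reduced (cathode); E°cell = +0.159 − (−2.365) = +2.524 V with n = 2.
At equilibrium E = 0, so log K = nE°cell / 0.0592 = (2)(+2.524) / 0.0592 = 85.3.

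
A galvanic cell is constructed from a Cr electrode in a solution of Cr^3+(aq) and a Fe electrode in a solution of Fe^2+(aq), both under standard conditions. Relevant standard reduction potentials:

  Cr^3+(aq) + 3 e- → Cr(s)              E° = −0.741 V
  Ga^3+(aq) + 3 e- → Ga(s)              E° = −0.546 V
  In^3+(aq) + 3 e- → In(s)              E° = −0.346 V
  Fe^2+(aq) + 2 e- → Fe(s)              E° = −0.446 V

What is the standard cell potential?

+0.295 V

Of the two couples in this cell, the one with the more positive reduction potential is reduced at the cathode: here that is Fe²⁺/Fe (−0.446 V); Cr³⁺/Cr (−0.741 V) is the anode.
E°cell = E°(cathode) − E°(anode) = −0.446 − (−0.741) = +0.295 V.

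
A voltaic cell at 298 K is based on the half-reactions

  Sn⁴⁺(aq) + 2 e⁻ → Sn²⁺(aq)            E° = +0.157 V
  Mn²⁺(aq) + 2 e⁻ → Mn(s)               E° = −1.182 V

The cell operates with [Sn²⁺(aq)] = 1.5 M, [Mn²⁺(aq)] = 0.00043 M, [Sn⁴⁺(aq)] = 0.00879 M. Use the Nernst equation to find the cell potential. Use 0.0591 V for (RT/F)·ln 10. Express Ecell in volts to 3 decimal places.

+1.373 V

The Sn⁴⁺/Sn²⁺ couple has the more positive E°, so it is the cathode; Mn²⁺/Mn is the anode.
E°cell = +0.157 − (−1.182) = +1.339 V, with n = 2 electrons transferred.
Balancing gives Sn⁴⁺(aq) + Mn(s) → Sn²⁺(aq) + Mn²⁺(aq); hence Q = ([Sn²⁺(aq)]·[Mn²⁺(aq)]) / [Sn⁴⁺(aq)] = 0.0734 (log Q = −1.134).
E = E° − (0.0591/n)·log Q = +1.339 − (0.0591/2)(−1.134) = +1.373 V.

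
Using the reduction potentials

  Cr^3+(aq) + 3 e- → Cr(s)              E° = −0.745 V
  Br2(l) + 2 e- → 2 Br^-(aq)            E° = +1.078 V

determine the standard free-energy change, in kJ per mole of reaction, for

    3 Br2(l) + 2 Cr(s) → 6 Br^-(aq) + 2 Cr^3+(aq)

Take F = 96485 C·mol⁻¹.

−1055 kJ/mol

In the reaction as written Br2(l) is reduced, so the Br₂/Br⁻ couple is the cathode and Cr³⁺/Cr is the anode.
E°cell = +1.078 − (−0.745) = +1.823 V; balancing electrons gives n = 6.
ΔG° = −nFE°cell = −(6)(96485)(+1.823) J/mol = −1055 kJ/mol.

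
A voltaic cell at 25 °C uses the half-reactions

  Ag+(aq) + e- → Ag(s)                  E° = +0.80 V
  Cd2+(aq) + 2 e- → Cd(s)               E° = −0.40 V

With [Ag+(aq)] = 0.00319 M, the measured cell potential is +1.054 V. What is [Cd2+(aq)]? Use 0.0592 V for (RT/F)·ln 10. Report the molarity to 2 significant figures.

0.87 M

The Ag⁺/Ag couple has the larger reduction potential, so it is the cathode: E°cell = +0.80 − (−0.40) = +1.20 V and n = 2.
Since E = E° − (0.0592/n)·log Q, log Q = n(E° − E)/0.0592 = 4.932.
The balanced reaction is 2 Ag+(aq) + Cd(s) → 2 Ag(s) + Cd2+(aq), so Q = [Cd2+(aq)] / [Ag+(aq)]^2.
Substituting the known concentrations and solving, log [Cd2+(aq)] = −0.060 and [Cd2+(aq)] = 0.87 M.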